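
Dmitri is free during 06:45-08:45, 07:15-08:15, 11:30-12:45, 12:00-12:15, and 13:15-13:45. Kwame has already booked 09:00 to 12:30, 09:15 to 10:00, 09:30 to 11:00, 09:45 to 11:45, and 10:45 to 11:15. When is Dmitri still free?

Merge the first list: 06:45–08:45, 11:30–12:45, 13:15–13:45.
Merge the second list: 09:00–12:30.
06:45–08:45: no B overlap → unchanged.
11:30–12:45 minus B → 12:30–12:45.
13:15–13:45: no B overlap → unchanged.

06:45–08:45, 12:30–12:45, 13:15–13:45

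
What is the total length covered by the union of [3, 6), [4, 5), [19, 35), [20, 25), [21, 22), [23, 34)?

Merged: [3, 6), [19, 35).
Lengths: 3 + 16 = 19.

19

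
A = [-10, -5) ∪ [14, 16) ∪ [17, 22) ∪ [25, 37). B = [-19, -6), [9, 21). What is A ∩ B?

[-10, -6) ∪ [14, 16) ∪ [17, 21)

[-10, -5) ∩ B → [-10, -6).
[14, 16) ∩ B → [14, 16).
[17, 22) ∩ B → [17, 21).
[25, 37) meets no B interval.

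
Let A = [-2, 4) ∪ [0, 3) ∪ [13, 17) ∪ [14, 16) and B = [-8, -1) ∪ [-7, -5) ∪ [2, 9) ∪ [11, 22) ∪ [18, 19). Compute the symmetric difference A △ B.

[-8, -2) ∪ [-1, 2) ∪ [4, 9) ∪ [11, 13) ∪ [17, 22)

First set merges to [-2, 4), [13, 17).
Second set merges to [-8, -1), [2, 9), [11, 22).
A \ B = [-1, 2).
B \ A = [-8, -2), [4, 9), [11, 13), [17, 22).
Union of the two gives the symmetric difference.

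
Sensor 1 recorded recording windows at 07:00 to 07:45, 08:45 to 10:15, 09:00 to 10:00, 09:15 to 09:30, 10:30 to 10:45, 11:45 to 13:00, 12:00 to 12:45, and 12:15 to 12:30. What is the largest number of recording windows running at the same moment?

3

Walk the sorted start/end points keeping a running depth.
The depth first hits 3 at 09:15.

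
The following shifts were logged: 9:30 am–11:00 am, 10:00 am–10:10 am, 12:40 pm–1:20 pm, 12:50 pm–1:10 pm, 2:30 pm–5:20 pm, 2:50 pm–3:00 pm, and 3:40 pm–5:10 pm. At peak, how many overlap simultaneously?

Walk the sorted start/end points keeping a running depth.
The depth first hits 2 at 10:00 am.

2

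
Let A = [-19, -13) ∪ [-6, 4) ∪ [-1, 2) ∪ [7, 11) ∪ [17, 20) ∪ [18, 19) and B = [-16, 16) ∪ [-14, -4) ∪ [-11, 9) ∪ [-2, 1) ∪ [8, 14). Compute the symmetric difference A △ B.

[-19, -16) ∪ [-13, -6) ∪ [4, 7) ∪ [11, 16) ∪ [17, 20)

First set merges to [-19, -13), [-6, 4), [7, 11), [17, 20).
Second set merges to [-16, 16).
A \ B = [-19, -16), [17, 20).
B \ A = [-13, -6), [4, 7), [11, 16).
Union of the two gives the symmetric difference.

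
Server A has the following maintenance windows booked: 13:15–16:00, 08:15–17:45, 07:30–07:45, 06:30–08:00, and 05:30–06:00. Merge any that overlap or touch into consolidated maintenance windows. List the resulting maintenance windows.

Sort by start: 05:30–06:00, 06:30–08:00, 07:30–07:45, 08:15–17:45, 13:15–16:00.
06:30–08:00 is disjoint → start new block.
07:30–07:45 overlaps/touches 06:30–08:00 → extend to 06:30–08:00.
08:15–17:45 is disjoint → start new block.
13:15–16:00 overlaps/touches 08:15–17:45 → extend to 08:15–17:45.

05:30–06:00, 06:30–08:00, 08:15–17:45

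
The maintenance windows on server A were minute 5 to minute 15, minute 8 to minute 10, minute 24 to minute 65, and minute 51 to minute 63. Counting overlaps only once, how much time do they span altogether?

51 minutes

Merged: minute 5 to minute 15, minute 24 to minute 65.
Lengths: 10 minutes + 41 minutes = 51 minutes.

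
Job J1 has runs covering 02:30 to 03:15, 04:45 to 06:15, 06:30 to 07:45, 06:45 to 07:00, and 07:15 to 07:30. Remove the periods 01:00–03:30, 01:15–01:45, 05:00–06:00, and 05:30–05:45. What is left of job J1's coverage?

04:45–05:00, 06:00–06:15, 06:30–07:45

First set merges to 02:30–03:15, 04:45–06:15, 06:30–07:45.
Second set merges to 01:00–03:30, 05:00–06:00.
02:30–03:15: fully covered by B → removed.
04:45–06:15 minus B → 04:45–05:00, 06:00–06:15.
06:30–07:45: no B overlap → unchanged.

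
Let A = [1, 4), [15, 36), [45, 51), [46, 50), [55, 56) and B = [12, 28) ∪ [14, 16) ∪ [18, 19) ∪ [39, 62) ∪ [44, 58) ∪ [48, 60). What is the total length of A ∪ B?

50

A, merged: [1, 4), [15, 36), [45, 51), [55, 56).
B, merged: [12, 28), [39, 62).
A ∪ B = [1, 4), [12, 36), [39, 62).
Total: 3 + 24 + 23 = 50.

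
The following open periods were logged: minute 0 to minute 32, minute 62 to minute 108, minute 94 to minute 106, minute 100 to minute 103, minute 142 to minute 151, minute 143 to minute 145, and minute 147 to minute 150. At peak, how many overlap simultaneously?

3

At minute 100, 3 of the intervals are simultaneously active.
No point has more.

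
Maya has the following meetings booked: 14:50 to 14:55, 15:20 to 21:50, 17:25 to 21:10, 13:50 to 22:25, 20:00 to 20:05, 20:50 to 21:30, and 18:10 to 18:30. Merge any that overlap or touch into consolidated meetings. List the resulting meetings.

Sort by start: 13:50–22:25, 14:50–14:55, 15:20–21:50, 17:25–21:10, 18:10–18:30, 20:00–20:05, 20:50–21:30.
14:50–14:55 overlaps/touches 13:50–22:25 → extend to 13:50–22:25.
15:20–21:50 overlaps/touches 13:50–22:25 → extend to 13:50–22:25.
17:25–21:10 overlaps/touches 13:50–22:25 → extend to 13:50–22:25.
18:10–18:30 overlaps/touches 13:50–22:25 → extend to 13:50–22:25.
20:00–20:05 overlaps/touches 13:50–22:25 → extend to 13:50–22:25.
20:50–21:30 overlaps/touches 13:50–22:25 → extend to 13:50–22:25.

13:50–22:25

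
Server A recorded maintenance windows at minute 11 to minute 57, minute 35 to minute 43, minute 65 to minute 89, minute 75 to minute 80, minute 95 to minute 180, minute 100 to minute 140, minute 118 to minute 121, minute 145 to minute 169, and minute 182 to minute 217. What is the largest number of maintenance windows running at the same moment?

3

At minute 118, 3 of the intervals are simultaneously active.
No point has more.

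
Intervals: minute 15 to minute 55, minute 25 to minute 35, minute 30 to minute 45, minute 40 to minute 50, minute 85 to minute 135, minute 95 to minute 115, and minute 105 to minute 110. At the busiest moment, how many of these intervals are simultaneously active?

3

At minute 30, 3 of the intervals are simultaneously active.
No point has more.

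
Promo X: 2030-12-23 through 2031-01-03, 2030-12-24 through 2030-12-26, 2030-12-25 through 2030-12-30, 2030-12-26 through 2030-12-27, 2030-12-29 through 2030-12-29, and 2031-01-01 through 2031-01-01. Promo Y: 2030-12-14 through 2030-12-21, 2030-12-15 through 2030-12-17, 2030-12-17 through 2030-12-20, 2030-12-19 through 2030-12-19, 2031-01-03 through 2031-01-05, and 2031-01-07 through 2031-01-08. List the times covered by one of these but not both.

2030-12-14 through 2030-12-21, 2030-12-23 through 2031-01-02, 2031-01-04 through 2031-01-05, 2031-01-07 through 2031-01-08

First set merges to 2030-12-23 through 2031-01-03.
Second set merges to 2030-12-14 through 2030-12-21, 2031-01-03 through 2031-01-05, 2031-01-07 through 2031-01-08.
A \ B = 2030-12-23 through 2031-01-02.
B \ A = 2030-12-14 through 2030-12-21, 2031-01-04 through 2031-01-05, 2031-01-07 through 2031-01-08.
Union of the two gives the symmetric difference.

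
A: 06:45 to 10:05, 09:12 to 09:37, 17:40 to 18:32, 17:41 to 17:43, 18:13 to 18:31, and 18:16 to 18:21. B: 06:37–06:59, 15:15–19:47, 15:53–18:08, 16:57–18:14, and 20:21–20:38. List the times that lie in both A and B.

Merge the first list: 06:45–10:05, 17:40–18:32.
Merge the second list: 06:37–06:59, 15:15–19:47, 20:21–20:38.
06:45–10:05 ∩ B → 06:45–06:59.
17:40–18:32 ∩ B → 17:40–18:32.

06:45–06:59, 17:40–18:32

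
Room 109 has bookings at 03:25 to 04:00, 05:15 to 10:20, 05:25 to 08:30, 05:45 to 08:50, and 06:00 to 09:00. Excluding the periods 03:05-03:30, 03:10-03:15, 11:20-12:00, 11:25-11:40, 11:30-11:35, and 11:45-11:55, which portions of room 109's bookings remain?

03:30-04:00, 05:15-10:20

A, merged: 03:25-04:00, 05:15-10:20.
B, merged: 03:05-03:30, 11:20-12:00.
03:25-04:00 minus B → 03:30-04:00.
05:15-10:20: no B overlap → unchanged.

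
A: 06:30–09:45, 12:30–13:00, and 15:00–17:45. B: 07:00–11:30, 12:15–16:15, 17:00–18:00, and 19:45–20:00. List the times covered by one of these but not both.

06:30–07:00, 09:45–11:30, 12:15–12:30, 13:00–15:00, 16:15–17:00, 17:45–18:00, 19:45–20:00

Only in the first: 06:30–07:00, 16:15–17:00.
Only in the second: 09:45–11:30, 12:15–12:30, 13:00–15:00, 17:45–18:00, 19:45–20:00.
Together these are the periods covered by exactly one.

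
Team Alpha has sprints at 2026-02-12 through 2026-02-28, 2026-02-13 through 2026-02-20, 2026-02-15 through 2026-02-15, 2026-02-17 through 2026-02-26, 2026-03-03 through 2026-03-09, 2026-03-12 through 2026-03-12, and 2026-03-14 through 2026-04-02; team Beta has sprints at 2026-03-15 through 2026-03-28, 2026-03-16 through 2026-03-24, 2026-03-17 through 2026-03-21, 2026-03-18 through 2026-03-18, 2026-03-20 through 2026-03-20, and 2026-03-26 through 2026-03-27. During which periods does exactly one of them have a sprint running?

2026-02-12 through 2026-02-28, 2026-03-03 through 2026-03-09, 2026-03-12 through 2026-03-12, 2026-03-14 through 2026-03-14, 2026-03-29 through 2026-04-02

A, merged: 2026-02-12 through 2026-02-28, 2026-03-03 through 2026-03-09, 2026-03-12 through 2026-03-12, 2026-03-14 through 2026-04-02.
B, merged: 2026-03-15 through 2026-03-28.
A but not B: 2026-02-12 through 2026-02-28, 2026-03-03 through 2026-03-09, 2026-03-12 through 2026-03-12, 2026-03-14 through 2026-03-14, 2026-03-29 through 2026-04-02.
B but not A: none.
Combining gives A △ B.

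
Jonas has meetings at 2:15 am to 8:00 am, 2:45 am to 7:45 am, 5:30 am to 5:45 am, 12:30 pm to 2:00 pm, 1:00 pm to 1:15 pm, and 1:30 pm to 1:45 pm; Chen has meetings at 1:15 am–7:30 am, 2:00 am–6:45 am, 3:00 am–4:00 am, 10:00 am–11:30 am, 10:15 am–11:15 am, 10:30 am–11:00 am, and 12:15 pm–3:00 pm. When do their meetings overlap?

First set merges to 2:15 am–8:00 am, 12:30 pm–2:00 pm.
Second set merges to 1:15 am–7:30 am, 10:00 am–11:30 am, 12:15 pm–3:00 pm.
2:15 am–8:00 am meets the second set on 2:15 am–7:30 am.
12:30 pm–2:00 pm meets the second set on 12:30 pm–2:00 pm.

2:15 am–7:30 am, 12:30 pm–2:00 pm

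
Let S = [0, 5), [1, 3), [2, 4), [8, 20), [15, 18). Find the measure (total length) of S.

17

Merged: [0, 5), [8, 20).
Lengths: 5 + 12 = 17.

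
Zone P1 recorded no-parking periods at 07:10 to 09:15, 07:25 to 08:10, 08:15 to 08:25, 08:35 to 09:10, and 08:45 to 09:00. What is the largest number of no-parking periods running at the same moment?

Sweep endpoints in order; track running count of active intervals.
Peak of 3 reached at 08:45.

3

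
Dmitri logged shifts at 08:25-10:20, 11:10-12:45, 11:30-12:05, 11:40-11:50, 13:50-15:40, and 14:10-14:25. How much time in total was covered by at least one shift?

5 h 20 min

Merged: 08:25–10:20, 11:10–12:45, 13:50–15:40.
Lengths: 1 h 55 min + 1 h 35 min + 1 h 50 min = 5 h 20 min.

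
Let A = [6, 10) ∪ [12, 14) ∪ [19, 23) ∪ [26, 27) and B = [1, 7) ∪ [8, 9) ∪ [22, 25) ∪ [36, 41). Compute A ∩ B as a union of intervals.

[6, 10) overlaps B on [6, 7), [8, 9).
[12, 14) falls entirely outside B.
[19, 23) overlaps B on [22, 23).
[26, 27) falls entirely outside B.

[6, 7) ∪ [8, 9) ∪ [22, 23)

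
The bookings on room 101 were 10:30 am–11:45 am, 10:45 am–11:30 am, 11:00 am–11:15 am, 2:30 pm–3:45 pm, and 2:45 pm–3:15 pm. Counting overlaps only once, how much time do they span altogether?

2 h 30 min

Merged: 10:30 am–11:45 am, 2:30 pm–3:45 pm.
Lengths: 1 h 15 min + 1 h 15 min = 2 h 30 min.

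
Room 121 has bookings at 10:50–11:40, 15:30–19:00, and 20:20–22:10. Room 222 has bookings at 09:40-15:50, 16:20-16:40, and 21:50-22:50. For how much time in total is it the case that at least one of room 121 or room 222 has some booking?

11 h 50 min

A ∪ B = 09:40–19:00, 20:20–22:50.
Total: 9 h 20 min + 2 h 30 min = 11 h 50 min.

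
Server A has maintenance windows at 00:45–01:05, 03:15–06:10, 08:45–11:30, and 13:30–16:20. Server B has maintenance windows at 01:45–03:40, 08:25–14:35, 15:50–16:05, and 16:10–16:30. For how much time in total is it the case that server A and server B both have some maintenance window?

4 h 40 min

A ∩ B = 03:15–03:40, 08:45–11:30, 13:30–14:35, 15:50–16:05, 16:10–16:20.
Total: 25 min + 2 h 45 min + 1 h 5 min + 15 min + 10 min = 4 h 40 min.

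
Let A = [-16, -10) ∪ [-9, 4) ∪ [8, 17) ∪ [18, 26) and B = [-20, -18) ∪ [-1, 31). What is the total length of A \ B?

14

A \ B = [-16, -10), [-9, -1).
Total: 6 + 8 = 14.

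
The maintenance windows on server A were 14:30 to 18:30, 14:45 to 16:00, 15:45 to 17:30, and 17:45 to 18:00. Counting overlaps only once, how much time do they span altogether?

Merged: 14:30–18:30.
Length: 4 h.

4 h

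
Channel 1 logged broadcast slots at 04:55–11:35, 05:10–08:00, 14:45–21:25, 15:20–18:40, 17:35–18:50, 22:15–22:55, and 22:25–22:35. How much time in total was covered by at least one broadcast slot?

Merged: 04:55-11:35, 14:45-21:25, 22:15-22:55.
Lengths: 6 h 40 min + 6 h 40 min + 40 min = 14 h.

14 h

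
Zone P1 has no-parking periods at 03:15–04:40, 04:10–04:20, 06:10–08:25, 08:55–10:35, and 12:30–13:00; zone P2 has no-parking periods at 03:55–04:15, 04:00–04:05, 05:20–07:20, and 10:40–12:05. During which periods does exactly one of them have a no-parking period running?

First set merges to 03:15-04:40, 06:10-08:25, 08:55-10:35, 12:30-13:00.
Second set merges to 03:55-04:15, 05:20-07:20, 10:40-12:05.
Only in the first: 03:15-03:55, 04:15-04:40, 07:20-08:25, 08:55-10:35, 12:30-13:00.
Only in the second: 05:20-06:10, 10:40-12:05.
Together these are the periods covered by exactly one.

03:15-03:55, 04:15-04:40, 05:20-06:10, 07:20-08:25, 08:55-10:35, 10:40-12:05, 12:30-13:00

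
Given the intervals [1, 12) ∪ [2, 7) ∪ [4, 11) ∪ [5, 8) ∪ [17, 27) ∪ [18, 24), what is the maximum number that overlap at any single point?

4

Walk the sorted start/end points keeping a running depth.
The depth first hits 4 at 5.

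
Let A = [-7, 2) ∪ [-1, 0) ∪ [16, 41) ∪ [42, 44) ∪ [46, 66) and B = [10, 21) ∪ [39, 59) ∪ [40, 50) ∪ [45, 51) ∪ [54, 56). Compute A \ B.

Merge the first list: [-7, 2), [16, 41), [42, 44), [46, 66).
Merge the second list: [10, 21), [39, 59).
[-7, 2): nothing removed.
[16, 41) \ B = [21, 39).
[42, 44): entirely removed.
[46, 66) \ B = [59, 66).

[-7, 2) ∪ [21, 39) ∪ [59, 66)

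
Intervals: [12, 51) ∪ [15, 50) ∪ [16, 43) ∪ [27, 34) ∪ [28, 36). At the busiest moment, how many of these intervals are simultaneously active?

5

At 28, 5 of the intervals are simultaneously active.
No point has more.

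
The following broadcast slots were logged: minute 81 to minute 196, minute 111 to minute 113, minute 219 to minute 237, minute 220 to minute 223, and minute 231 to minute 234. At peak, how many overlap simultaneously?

Sweep endpoints in order; track running count of active intervals.
Peak of 2 reached at minute 111.

2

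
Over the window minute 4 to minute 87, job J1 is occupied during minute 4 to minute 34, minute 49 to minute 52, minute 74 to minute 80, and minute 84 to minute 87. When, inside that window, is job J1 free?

minute 34 to minute 49, minute 52 to minute 74, minute 80 to minute 84

Covered (merged): minute 4 to minute 34, minute 49 to minute 52, minute 74 to minute 80, minute 84 to minute 87.
Uncovered inside minute 4 to minute 87: minute 34 to minute 49, minute 52 to minute 74, minute 80 to minute 84.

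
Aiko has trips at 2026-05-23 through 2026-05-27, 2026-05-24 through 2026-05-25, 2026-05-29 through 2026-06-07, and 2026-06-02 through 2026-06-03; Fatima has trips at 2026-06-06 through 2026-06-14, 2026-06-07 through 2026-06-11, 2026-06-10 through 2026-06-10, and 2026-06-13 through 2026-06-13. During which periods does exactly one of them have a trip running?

First set merges to 2026-05-23 through 2026-05-27, 2026-05-29 through 2026-06-07.
Second set merges to 2026-06-06 through 2026-06-14.
Only in the first: 2026-05-23 through 2026-05-27, 2026-05-29 through 2026-06-05.
Only in the second: 2026-06-08 through 2026-06-14.
Together these are the periods covered by exactly one.

2026-05-23 through 2026-05-27, 2026-05-29 through 2026-06-05, 2026-06-08 through 2026-06-14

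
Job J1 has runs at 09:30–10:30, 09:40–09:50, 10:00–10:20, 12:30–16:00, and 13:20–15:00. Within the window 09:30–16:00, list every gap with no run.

Covered (merged): 09:30-10:30, 12:30-16:00.
Uncovered inside 09:30-16:00: 10:30-12:30.

10:30-12:30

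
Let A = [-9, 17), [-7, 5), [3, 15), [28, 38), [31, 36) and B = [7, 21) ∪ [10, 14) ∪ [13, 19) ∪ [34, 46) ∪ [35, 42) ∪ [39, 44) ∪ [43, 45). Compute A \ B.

[-9, 7) ∪ [28, 34)

A, merged: [-9, 17), [28, 38).
B, merged: [7, 21), [34, 46).
[-9, 17) \ B = [-9, 7).
[28, 38) \ B = [28, 34).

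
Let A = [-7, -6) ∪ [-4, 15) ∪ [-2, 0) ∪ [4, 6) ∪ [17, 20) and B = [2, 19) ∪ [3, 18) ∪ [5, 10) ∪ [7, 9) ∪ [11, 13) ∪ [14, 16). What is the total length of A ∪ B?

25

First set merges to [-7, -6), [-4, 15), [17, 20).
Second set merges to [2, 19).
A ∪ B = [-7, -6), [-4, 20).
Total: 1 + 24 = 25.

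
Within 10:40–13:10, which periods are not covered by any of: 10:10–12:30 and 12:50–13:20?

Covered (merged): 10:10–12:30, 12:50–13:20.
Uncovered inside 10:40–13:10: 12:30–12:50.

12:30–12:50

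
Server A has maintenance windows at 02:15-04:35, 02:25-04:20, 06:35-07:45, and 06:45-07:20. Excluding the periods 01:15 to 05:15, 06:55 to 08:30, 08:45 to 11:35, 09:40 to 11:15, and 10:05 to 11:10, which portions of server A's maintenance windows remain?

06:35-06:55

A, merged: 02:15-04:35, 06:35-07:45.
B, merged: 01:15-05:15, 06:55-08:30, 08:45-11:35.
02:15-04:35: fully covered by B → removed.
06:35-07:45 minus B → 06:35-06:55.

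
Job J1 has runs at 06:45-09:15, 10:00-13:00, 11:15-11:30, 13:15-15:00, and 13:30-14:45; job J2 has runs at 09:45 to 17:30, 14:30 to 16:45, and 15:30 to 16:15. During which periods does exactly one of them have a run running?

A, merged: 06:45–09:15, 10:00–13:00, 13:15–15:00.
B, merged: 09:45–17:30.
Only in the first: 06:45–09:15.
Only in the second: 09:45–10:00, 13:00–13:15, 15:00–17:30.
Together these are the periods covered by exactly one.

06:45–09:15, 09:45–10:00, 13:00–13:15, 15:00–17:30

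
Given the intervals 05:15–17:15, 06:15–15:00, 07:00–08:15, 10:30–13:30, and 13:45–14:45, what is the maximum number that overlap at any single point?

3

Walk the sorted start/end points keeping a running depth.
The depth first hits 3 at 07:00.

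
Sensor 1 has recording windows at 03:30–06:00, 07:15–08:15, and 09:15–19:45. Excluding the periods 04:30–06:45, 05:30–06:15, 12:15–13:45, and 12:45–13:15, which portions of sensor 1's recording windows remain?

Second set merges to 04:30-06:45, 12:15-13:45.
03:30-06:00 with B removed leaves 03:30-04:30.
07:15-08:15 is untouched.
09:15-19:45 with B removed leaves 09:15-12:15, 13:45-19:45.

03:30-04:30, 07:15-08:15, 09:15-12:15, 13:45-19:45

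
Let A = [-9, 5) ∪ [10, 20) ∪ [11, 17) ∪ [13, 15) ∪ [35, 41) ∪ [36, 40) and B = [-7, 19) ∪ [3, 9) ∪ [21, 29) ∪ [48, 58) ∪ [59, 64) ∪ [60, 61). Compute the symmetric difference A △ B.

[-9, -7) ∪ [5, 10) ∪ [19, 20) ∪ [21, 29) ∪ [35, 41) ∪ [48, 58) ∪ [59, 64)

Merge the first list: [-9, 5), [10, 20), [35, 41).
Merge the second list: [-7, 19), [21, 29), [48, 58), [59, 64).
A \ B = [-9, -7), [19, 20), [35, 41).
B \ A = [5, 10), [21, 29), [48, 58), [59, 64).
Union of the two gives the symmetric difference.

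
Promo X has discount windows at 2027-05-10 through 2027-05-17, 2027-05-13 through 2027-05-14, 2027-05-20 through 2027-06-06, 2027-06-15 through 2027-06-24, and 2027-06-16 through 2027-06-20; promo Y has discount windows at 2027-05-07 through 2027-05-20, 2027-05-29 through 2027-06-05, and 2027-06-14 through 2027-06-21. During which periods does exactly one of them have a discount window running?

Merge the first list: 2027-05-10 through 2027-05-17, 2027-05-20 through 2027-06-06, 2027-06-15 through 2027-06-24.
A but not B: 2027-05-21 through 2027-05-28, 2027-06-06 through 2027-06-06, 2027-06-22 through 2027-06-24.
B but not A: 2027-05-07 through 2027-05-09, 2027-05-18 through 2027-05-19, 2027-06-14 through 2027-06-14.
Combining gives A △ B.

2027-05-07 through 2027-05-09, 2027-05-18 through 2027-05-19, 2027-05-21 through 2027-05-28, 2027-06-06 through 2027-06-06, 2027-06-14 through 2027-06-14, 2027-06-22 through 2027-06-24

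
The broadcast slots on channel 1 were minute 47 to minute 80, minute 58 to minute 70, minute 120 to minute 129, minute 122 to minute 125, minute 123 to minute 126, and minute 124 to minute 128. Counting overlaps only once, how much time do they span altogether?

Merged: minute 47 to minute 80, minute 120 to minute 129.
Lengths: 33 minutes + 9 minutes = 42 minutes.

42 minutes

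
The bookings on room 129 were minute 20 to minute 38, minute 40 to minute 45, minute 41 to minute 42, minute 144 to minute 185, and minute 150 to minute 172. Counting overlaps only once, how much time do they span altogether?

Merged: minute 20 to minute 38, minute 40 to minute 45, minute 144 to minute 185.
Lengths: 18 minutes + 5 minutes + 41 minutes = 64 minutes.

64 minutes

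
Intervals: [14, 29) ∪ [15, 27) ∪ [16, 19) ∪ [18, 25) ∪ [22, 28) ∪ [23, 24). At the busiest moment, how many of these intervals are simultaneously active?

At 23, 5 of the intervals are simultaneously active.
No point has more.

5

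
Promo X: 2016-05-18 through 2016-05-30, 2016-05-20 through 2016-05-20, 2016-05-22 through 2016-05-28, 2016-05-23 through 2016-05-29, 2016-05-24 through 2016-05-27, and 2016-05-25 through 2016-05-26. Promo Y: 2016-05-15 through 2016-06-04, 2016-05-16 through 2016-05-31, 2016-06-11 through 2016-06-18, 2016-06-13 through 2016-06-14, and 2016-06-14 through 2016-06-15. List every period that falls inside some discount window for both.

First set merges to 2016-05-18 through 2016-05-30.
Second set merges to 2016-05-15 through 2016-06-04, 2016-06-11 through 2016-06-18.
2016-05-18 through 2016-05-30 meets the second set on 2016-05-18 through 2016-05-30.

2016-05-18 through 2016-05-30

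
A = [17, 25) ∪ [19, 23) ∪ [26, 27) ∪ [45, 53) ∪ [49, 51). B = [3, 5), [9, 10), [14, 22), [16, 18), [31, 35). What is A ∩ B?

Merge the first list: [17, 25), [26, 27), [45, 53).
Merge the second list: [3, 5), [9, 10), [14, 22), [31, 35).
[17, 25) meets the second set on [17, 22).
[26, 27): no overlap with the second set.
[45, 53): no overlap with the second set.

[17, 22)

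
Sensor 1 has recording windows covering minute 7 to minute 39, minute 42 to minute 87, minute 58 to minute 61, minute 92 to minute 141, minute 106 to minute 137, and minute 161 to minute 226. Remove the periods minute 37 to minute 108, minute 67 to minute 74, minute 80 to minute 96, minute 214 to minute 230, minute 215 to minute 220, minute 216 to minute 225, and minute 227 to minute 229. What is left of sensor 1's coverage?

minute 7 to minute 37, minute 108 to minute 141, minute 161 to minute 214

First set merges to minute 7 to minute 39, minute 42 to minute 87, minute 92 to minute 141, minute 161 to minute 226.
Second set merges to minute 37 to minute 108, minute 214 to minute 230.
minute 7 to minute 39 minus B → minute 7 to minute 37.
minute 42 to minute 87: fully covered by B → removed.
minute 92 to minute 141 minus B → minute 108 to minute 141.
minute 161 to minute 226 minus B → minute 161 to minute 214.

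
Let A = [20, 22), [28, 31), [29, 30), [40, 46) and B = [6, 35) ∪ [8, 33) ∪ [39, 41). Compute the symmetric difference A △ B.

[6, 20) ∪ [22, 28) ∪ [31, 35) ∪ [39, 40) ∪ [41, 46)

First set merges to [20, 22), [28, 31), [40, 46).
Second set merges to [6, 35), [39, 41).
Only in the first: [41, 46).
Only in the second: [6, 20), [22, 28), [31, 35), [39, 40).
Together these are the periods covered by exactly one.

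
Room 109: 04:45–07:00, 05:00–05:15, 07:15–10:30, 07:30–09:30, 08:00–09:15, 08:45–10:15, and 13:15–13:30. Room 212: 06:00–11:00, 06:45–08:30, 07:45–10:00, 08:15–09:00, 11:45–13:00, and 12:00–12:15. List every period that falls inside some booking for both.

A, merged: 04:45–07:00, 07:15–10:30, 13:15–13:30.
B, merged: 06:00–11:00, 11:45–13:00.
04:45–07:00 meets the second set on 06:00–07:00.
07:15–10:30 meets the second set on 07:15–10:30.
13:15–13:30: no overlap with the second set.

06:00–07:00, 07:15–10:30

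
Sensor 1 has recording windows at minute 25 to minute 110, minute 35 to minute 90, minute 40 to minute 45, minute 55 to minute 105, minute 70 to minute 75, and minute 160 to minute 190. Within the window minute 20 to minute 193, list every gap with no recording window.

The merged coverage is minute 25 to minute 110, minute 160 to minute 190.
Gaps within minute 20 to minute 193: minute 20 to minute 25, minute 110 to minute 160, minute 190 to minute 193.

minute 20 to minute 25, minute 110 to minute 160, minute 190 to minute 193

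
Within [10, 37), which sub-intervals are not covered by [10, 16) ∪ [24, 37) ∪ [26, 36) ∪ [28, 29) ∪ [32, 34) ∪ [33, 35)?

The merged coverage is [10, 16), [24, 37).
Complement within [10, 37): [16, 24).

[16, 24)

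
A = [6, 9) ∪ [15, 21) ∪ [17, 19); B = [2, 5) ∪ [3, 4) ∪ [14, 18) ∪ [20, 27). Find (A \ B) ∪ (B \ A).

First set merges to [6, 9), [15, 21).
Second set merges to [2, 5), [14, 18), [20, 27).
A \ B = [6, 9), [18, 20).
B \ A = [2, 5), [14, 15), [21, 27).
Union of the two gives the symmetric difference.

[2, 5) ∪ [6, 9) ∪ [14, 15) ∪ [18, 20) ∪ [21, 27)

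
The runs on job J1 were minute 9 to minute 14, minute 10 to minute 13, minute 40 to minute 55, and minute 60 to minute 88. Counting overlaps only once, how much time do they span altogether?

48 minutes

Merged: minute 9 to minute 14, minute 40 to minute 55, minute 60 to minute 88.
Lengths: 5 minutes + 15 minutes + 28 minutes = 48 minutes.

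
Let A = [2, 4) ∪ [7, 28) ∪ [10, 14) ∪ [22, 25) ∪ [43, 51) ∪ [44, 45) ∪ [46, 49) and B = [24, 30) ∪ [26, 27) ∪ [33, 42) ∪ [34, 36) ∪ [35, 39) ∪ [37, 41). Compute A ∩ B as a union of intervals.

[24, 28)

Merge the first list: [2, 4), [7, 28), [43, 51).
Merge the second list: [24, 30), [33, 42).
[2, 4) meets no B interval.
[7, 28) ∩ B → [24, 28).
[43, 51) meets no B interval.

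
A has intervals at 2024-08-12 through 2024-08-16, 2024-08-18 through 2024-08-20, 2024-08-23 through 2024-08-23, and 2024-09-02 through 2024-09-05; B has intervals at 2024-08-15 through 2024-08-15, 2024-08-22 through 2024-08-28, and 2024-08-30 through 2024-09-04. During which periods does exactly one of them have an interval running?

A \ B = 2024-08-12 through 2024-08-14, 2024-08-16 through 2024-08-16, 2024-08-18 through 2024-08-20, 2024-09-05 through 2024-09-05.
B \ A = 2024-08-22 through 2024-08-22, 2024-08-24 through 2024-08-28, 2024-08-30 through 2024-09-01.
Union of the two gives the symmetric difference.

2024-08-12 through 2024-08-14, 2024-08-16 through 2024-08-16, 2024-08-18 through 2024-08-20, 2024-08-22 through 2024-08-22, 2024-08-24 through 2024-08-28, 2024-08-30 through 2024-09-01, 2024-09-05 through 2024-09-05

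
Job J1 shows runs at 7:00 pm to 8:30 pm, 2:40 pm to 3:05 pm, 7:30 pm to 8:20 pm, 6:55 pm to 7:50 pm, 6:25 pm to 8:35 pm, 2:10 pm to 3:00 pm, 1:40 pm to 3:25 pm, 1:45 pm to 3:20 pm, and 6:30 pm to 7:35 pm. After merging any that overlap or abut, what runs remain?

Sort by start: 1:40 pm–3:25 pm, 1:45 pm–3:20 pm, 2:10 pm–3:00 pm, 2:40 pm–3:05 pm, 6:25 pm–8:35 pm, 6:30 pm–7:35 pm, 6:55 pm–7:50 pm, 7:00 pm–8:30 pm, 7:30 pm–8:20 pm.
1:45 pm–3:20 pm overlaps/touches 1:40 pm–3:25 pm → extend to 1:40 pm–3:25 pm.
2:10 pm–3:00 pm overlaps/touches 1:40 pm–3:25 pm → extend to 1:40 pm–3:25 pm.
2:40 pm–3:05 pm overlaps/touches 1:40 pm–3:25 pm → extend to 1:40 pm–3:25 pm.
6:25 pm–8:35 pm is disjoint → start new block.
6:30 pm–7:35 pm overlaps/touches 6:25 pm–8:35 pm → extend to 6:25 pm–8:35 pm.
6:55 pm–7:50 pm overlaps/touches 6:25 pm–8:35 pm → extend to 6:25 pm–8:35 pm.
7:00 pm–8:30 pm overlaps/touches 6:25 pm–8:35 pm → extend to 6:25 pm–8:35 pm.
7:30 pm–8:20 pm overlaps/touches 6:25 pm–8:35 pm → extend to 6:25 pm–8:35 pm.

1:40 pm–3:25 pm, 6:25 pm–8:35 pm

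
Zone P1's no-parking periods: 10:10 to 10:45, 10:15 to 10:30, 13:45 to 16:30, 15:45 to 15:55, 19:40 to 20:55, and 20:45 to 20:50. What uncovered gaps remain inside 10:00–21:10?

Covered (merged): 10:10-10:45, 13:45-16:30, 19:40-20:55.
Uncovered inside 10:00-21:10: 10:00-10:10, 10:45-13:45, 16:30-19:40, 20:55-21:10.

10:00-10:10, 10:45-13:45, 16:30-19:40, 20:55-21:10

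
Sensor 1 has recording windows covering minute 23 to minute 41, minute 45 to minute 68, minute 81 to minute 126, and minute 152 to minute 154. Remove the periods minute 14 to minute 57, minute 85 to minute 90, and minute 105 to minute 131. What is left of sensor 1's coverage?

minute 23 to minute 41: entirely removed.
minute 45 to minute 68 \ B = minute 57 to minute 68.
minute 81 to minute 126 \ B = minute 81 to minute 85, minute 90 to minute 105.
minute 152 to minute 154: nothing removed.

minute 57 to minute 68, minute 81 to minute 85, minute 90 to minute 105, minute 152 to minute 154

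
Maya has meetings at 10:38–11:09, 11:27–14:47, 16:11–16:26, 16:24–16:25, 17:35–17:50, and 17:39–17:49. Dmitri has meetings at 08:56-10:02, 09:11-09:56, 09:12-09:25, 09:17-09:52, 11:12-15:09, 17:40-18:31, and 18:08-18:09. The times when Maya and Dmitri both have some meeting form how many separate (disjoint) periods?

2

A, merged: 10:38–11:09, 11:27–14:47, 16:11–16:26, 17:35–17:50.
B, merged: 08:56–10:02, 11:12–15:09, 17:40–18:31.
A ∩ B = 11:27–14:47, 17:40–17:50.
That is 2 disjoint pieces.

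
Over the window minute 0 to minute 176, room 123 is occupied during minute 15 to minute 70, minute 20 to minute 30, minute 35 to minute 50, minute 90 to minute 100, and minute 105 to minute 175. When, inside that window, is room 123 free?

Covered (merged): minute 15 to minute 70, minute 90 to minute 100, minute 105 to minute 175.
Gaps within minute 0 to minute 176: minute 0 to minute 15, minute 70 to minute 90, minute 100 to minute 105, minute 175 to minute 176.

minute 0 to minute 15, minute 70 to minute 90, minute 100 to minute 105, minute 175 to minute 176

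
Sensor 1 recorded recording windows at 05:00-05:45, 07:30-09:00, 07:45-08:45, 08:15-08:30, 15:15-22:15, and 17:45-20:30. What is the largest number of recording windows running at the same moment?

3

Walk the sorted start/end points keeping a running depth.
The depth first hits 3 at 08:15.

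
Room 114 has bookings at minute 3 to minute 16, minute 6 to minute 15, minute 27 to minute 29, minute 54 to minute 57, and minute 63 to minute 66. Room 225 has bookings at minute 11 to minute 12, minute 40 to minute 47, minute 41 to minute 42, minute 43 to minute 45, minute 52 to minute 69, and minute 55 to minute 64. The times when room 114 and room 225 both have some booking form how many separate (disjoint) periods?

A, merged: minute 3 to minute 16, minute 27 to minute 29, minute 54 to minute 57, minute 63 to minute 66.
B, merged: minute 11 to minute 12, minute 40 to minute 47, minute 52 to minute 69.
A ∩ B = minute 11 to minute 12, minute 54 to minute 57, minute 63 to minute 66.
That is 3 disjoint pieces.

3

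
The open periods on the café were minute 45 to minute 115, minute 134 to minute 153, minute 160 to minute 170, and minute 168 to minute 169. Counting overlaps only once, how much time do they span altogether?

99 minutes

Merged: minute 45 to minute 115, minute 134 to minute 153, minute 160 to minute 170.
Lengths: 70 minutes + 19 minutes + 10 minutes = 99 minutes.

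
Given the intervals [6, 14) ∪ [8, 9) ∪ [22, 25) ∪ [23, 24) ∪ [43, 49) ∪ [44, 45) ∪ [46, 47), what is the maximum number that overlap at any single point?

Sweep endpoints in order; track running count of active intervals.
Peak of 2 reached at 8.

2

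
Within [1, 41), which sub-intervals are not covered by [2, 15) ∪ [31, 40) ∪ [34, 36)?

[1, 2) ∪ [15, 31) ∪ [40, 41)

The merged coverage is [2, 15), [31, 40).
Uncovered inside [1, 41): [1, 2), [15, 31), [40, 41).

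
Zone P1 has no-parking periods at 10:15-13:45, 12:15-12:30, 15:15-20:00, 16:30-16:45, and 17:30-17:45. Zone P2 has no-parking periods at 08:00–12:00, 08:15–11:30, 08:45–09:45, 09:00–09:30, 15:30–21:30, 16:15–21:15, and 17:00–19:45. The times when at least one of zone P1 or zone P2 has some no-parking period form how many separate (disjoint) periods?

2

First set merges to 10:15–13:45, 15:15–20:00.
Second set merges to 08:00–12:00, 15:30–21:30.
A ∪ B = 08:00–13:45, 15:15–21:30.
That is 2 disjoint pieces.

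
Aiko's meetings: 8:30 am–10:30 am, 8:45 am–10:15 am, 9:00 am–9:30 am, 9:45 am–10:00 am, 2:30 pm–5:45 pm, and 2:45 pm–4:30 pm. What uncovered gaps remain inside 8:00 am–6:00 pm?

Covered (merged): 8:30 am-10:30 am, 2:30 pm-5:45 pm.
Gaps within 8:00 am-6:00 pm: 8:00 am-8:30 am, 10:30 am-2:30 pm, 5:45 pm-6:00 pm.

8:00 am-8:30 am, 10:30 am-2:30 pm, 5:45 pm-6:00 pm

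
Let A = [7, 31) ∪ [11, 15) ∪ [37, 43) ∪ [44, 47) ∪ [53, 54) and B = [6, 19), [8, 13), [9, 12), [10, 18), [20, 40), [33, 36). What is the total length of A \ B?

8

A, merged: [7, 31), [37, 43), [44, 47), [53, 54).
B, merged: [6, 19), [20, 40).
A \ B = [19, 20), [40, 43), [44, 47), [53, 54).
Total: 1 + 3 + 3 + 1 = 8.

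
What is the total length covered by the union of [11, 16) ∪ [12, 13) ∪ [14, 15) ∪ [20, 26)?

11

Merged: [11, 16), [20, 26).
Lengths: 5 + 6 = 11.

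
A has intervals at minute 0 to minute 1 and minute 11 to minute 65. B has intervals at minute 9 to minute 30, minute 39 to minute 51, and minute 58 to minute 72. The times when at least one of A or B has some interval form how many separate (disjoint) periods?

2

A ∪ B = minute 0 to minute 1, minute 9 to minute 72.
That is 2 disjoint pieces.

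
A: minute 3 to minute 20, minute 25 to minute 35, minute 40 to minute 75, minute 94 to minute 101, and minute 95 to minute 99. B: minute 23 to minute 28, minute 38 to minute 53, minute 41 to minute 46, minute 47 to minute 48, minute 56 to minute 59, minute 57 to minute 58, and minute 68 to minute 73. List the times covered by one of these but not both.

minute 3 to minute 20, minute 23 to minute 25, minute 28 to minute 35, minute 38 to minute 40, minute 53 to minute 56, minute 59 to minute 68, minute 73 to minute 75, minute 94 to minute 101

A, merged: minute 3 to minute 20, minute 25 to minute 35, minute 40 to minute 75, minute 94 to minute 101.
B, merged: minute 23 to minute 28, minute 38 to minute 53, minute 56 to minute 59, minute 68 to minute 73.
A but not B: minute 3 to minute 20, minute 28 to minute 35, minute 53 to minute 56, minute 59 to minute 68, minute 73 to minute 75, minute 94 to minute 101.
B but not A: minute 23 to minute 25, minute 38 to minute 40.
Combining gives A △ B.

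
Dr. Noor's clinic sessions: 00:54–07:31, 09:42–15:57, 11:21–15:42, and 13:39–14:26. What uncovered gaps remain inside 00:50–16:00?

After merging, the occupied span is 00:54–07:31, 09:42–15:57.
Gaps within 00:50–16:00: 00:50–00:54, 07:31–09:42, 15:57–16:00.

00:50–00:54, 07:31–09:42, 15:57–16:00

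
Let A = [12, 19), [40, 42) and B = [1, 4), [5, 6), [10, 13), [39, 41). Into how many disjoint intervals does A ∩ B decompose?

A ∩ B = [12, 13), [40, 41).
That is 2 disjoint pieces.

2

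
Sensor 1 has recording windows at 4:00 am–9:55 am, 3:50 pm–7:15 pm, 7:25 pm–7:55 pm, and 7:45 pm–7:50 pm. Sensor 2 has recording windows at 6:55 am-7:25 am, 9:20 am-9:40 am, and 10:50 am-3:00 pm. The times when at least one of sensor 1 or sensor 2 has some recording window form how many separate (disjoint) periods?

4

Merge the first list: 4:00 am–9:55 am, 3:50 pm–7:15 pm, 7:25 pm–7:55 pm.
A ∪ B = 4:00 am–9:55 am, 10:50 am–3:00 pm, 3:50 pm–7:15 pm, 7:25 pm–7:55 pm.
That is 4 disjoint pieces.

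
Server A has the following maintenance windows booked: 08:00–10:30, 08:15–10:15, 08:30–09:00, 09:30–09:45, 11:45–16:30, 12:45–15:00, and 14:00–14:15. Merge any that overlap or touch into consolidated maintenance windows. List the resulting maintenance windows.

08:00–10:30, 11:45–16:30

08:15–10:15 overlaps/touches 08:00–10:30 → extend to 08:00–10:30.
08:30–09:00 overlaps/touches 08:00–10:30 → extend to 08:00–10:30.
09:30–09:45 overlaps/touches 08:00–10:30 → extend to 08:00–10:30.
11:45–16:30 is disjoint → start new block.
12:45–15:00 overlaps/touches 11:45–16:30 → extend to 11:45–16:30.
14:00–14:15 overlaps/touches 11:45–16:30 → extend to 11:45–16:30.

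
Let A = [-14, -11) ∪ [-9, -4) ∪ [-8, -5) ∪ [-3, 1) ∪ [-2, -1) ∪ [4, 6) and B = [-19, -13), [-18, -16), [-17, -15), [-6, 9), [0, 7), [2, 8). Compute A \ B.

[-13, -11) ∪ [-9, -6)

A, merged: [-14, -11), [-9, -4), [-3, 1), [4, 6).
B, merged: [-19, -13), [-6, 9).
[-14, -11) with B removed leaves [-13, -11).
[-9, -4) with B removed leaves [-9, -6).
[-3, 1) lies entirely inside B → drops out.
[4, 6) lies entirely inside B → drops out.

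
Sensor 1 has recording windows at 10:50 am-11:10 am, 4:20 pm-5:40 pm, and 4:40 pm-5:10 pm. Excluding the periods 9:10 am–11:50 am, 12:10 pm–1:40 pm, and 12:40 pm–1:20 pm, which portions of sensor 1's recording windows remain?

4:20 pm-5:40 pm

First set merges to 10:50 am-11:10 am, 4:20 pm-5:40 pm.
Second set merges to 9:10 am-11:50 am, 12:10 pm-1:40 pm.
10:50 am-11:10 am: fully covered by B → removed.
4:20 pm-5:40 pm: no B overlap → unchanged.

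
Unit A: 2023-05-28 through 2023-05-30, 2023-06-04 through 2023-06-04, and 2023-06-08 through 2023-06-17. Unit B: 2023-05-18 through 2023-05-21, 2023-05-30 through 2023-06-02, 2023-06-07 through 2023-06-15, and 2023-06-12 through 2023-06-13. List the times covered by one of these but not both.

2023-05-18 through 2023-05-21, 2023-05-28 through 2023-05-29, 2023-05-31 through 2023-06-02, 2023-06-04 through 2023-06-04, 2023-06-07 through 2023-06-07, 2023-06-16 through 2023-06-17

Second set merges to 2023-05-18 through 2023-05-21, 2023-05-30 through 2023-06-02, 2023-06-07 through 2023-06-15.
A \ B = 2023-05-28 through 2023-05-29, 2023-06-04 through 2023-06-04, 2023-06-16 through 2023-06-17.
B \ A = 2023-05-18 through 2023-05-21, 2023-05-31 through 2023-06-02, 2023-06-07 through 2023-06-07.
Union of the two gives the symmetric difference.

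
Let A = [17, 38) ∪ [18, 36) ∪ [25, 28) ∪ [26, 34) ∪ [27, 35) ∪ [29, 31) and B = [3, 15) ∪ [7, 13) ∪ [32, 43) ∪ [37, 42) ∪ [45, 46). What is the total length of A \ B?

15

A, merged: [17, 38).
B, merged: [3, 15), [32, 43), [45, 46).
A \ B = [17, 32).
Total: 15.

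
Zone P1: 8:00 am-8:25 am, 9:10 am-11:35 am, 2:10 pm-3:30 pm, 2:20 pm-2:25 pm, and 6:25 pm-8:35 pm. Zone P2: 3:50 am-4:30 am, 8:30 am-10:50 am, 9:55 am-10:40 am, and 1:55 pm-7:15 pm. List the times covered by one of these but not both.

A, merged: 8:00 am–8:25 am, 9:10 am–11:35 am, 2:10 pm–3:30 pm, 6:25 pm–8:35 pm.
B, merged: 3:50 am–4:30 am, 8:30 am–10:50 am, 1:55 pm–7:15 pm.
Only in the first: 8:00 am–8:25 am, 10:50 am–11:35 am, 7:15 pm–8:35 pm.
Only in the second: 3:50 am–4:30 am, 8:30 am–9:10 am, 1:55 pm–2:10 pm, 3:30 pm–6:25 pm.
Together these are the periods covered by exactly one.

3:50 am–4:30 am, 8:00 am–8:25 am, 8:30 am–9:10 am, 10:50 am–11:35 am, 1:55 pm–2:10 pm, 3:30 pm–6:25 pm, 7:15 pm–8:35 pm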